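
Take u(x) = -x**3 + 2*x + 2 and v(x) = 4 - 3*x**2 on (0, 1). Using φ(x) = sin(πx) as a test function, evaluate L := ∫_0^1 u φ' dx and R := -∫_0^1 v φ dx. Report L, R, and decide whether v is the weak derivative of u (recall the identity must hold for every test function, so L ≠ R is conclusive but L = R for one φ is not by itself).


LHS = (-12 - π^2)/π^3, RHS = -5/π - 12/π^3. No, v is not the weak derivative of u.

u(x) = -x**3 + 2*x + 2, classical derivative u'(x) = 2 - 3*x**2.
φ(x) = sin(πx), so φ'(x) = π*cos(π*x).
Note φ(0) = φ(1) = 0, so the boundary term u·φ vanishes.
LHS = ∫_0^1 u(x) φ'(x) dx = ∫_0^1 (-π*x^3*cos(π*x) + 2*π*x*cos(π*x) + 2*π*cos(π*x)) dx. Term by term:
  ∫_0^1 2*π*cos(π*x) dx = 0;  ∫_0^1 -π*x^3*cos(π*x) dx = -12/π^3 + 3/π;  ∫_0^1 2*π*x*cos(π*x) dx = -4/π.
Sum: 0 + -12/π^3 + 3/π − 4/π = (-12 - π^2)/π^3.
So LHS = (-12 - π^2)/π^3.
∫_0^1 v(x) φ(x) dx = ∫_0^1 (-3*x^2*sin(π*x) + 4*sin(π*x)) dx. Term by term:
  ∫_0^1 4*sin(π*x) dx = 8/π;  ∫_0^1 -3*x^2*sin(π*x) dx = -3/π + 12/π^3.
Sum: 8/π + -3/π + 12/π^3 = 12/π^3 + 5/π.
So RHS = -∫_0^1 v(x) φ(x) dx = -5/π - 12/π^3.
LHS − RHS = 4/π ≠ 0, so the identity fails.
(For a valid weak derivative the identity must hold for EVERY test function, in particular this one. The failure shows v is NOT the weak derivative of u.)
Correct weak derivative would be u'(x) = 2 - 3*x**2.


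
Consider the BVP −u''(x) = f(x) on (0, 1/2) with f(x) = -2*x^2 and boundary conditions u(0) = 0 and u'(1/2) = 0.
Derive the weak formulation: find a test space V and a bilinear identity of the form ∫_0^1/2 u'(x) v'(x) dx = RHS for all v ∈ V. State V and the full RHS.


V = {v ∈ H^1(0, 1/2) : v(0) = 0} (test functions vanish at x = 0 where u is specified); weak form: ∫_0^1/2 u'v' dx = ∫_0^1/2 (-2*x^2) v dx for all v ∈ V.

Multiply both sides by a test function v and integrate from 0 to 1/2:
  ∫_0^1/2 −u''(x) v(x) dx = ∫_0^1/2 f(x) v(x) dx.
Integrate the LHS by parts once:
  ∫_0^1/2 −u'' v dx = −[u'(x) v(x)]_0^1/2 + ∫_0^1/2 u'(x) v'(x) dx.
Thus ∫_0^1/2 u'(x) v'(x) dx = ∫_0^1/2 f(x) v(x) dx + [u'(x) v(x)]_0^1/2.
Choose V so that boundary terms are either known or forced to vanish.
Mixed BC: u(0) = 0 (Dirichlet) and u'(1/2) = 0 (Neumann). Define V = {v ∈ H^1(0, 1/2) : v(0) = 0}. Then [u' v]_0^1/2 = u'(1/2)·v(1/2) − u'(0)·0 = 0.
Weak formulation: find u (satisfying any essential BC) such that ∫_0^1/2 u'(x) v'(x) dx = ∫_0^1/2 f v dx for all v ∈ V (Dirichlet at 0 absorbed into V; the Neumann datum at x = 1/2 is zero, so no boundary term remains).
Substituting f(x) = -2*x^2, the right-hand side is ∫_0^1/2 (-2*x^2) v dx.


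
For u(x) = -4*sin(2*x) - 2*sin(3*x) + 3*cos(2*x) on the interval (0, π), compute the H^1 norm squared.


||u||_{H^1(0,π)}^2 = -72 + 165*π/2

u'(x) = -6*sin(2*x) - 8*cos(2*x) - 6*cos(3*x).
Expand u² and (u')² and integrate term by term on (0, π), using: for integers n ≥ 1, ∫_0^π sin²(nx) dx = ∫_0^π cos²(nx) dx = π/2; for n ≠ n', ∫_0^π sin(nx)sin(n'x) dx = ∫_0^π cos(nx)cos(n'x) dx = 0; and by product-to-sum, ∫_0^π sin(nx)cos(n'x) dx = ½∫_0^π [sin((n+n')x) + sin((n−n')x)] dx, which is 0 when n+n' is even and 2n/(n²−n'²) when n+n' is odd (it need not vanish on (0, π)).
  u² squared terms: (-4)²·∫sin(2x)² dx = 16·π/2 = 8*π;  (-2)²·∫sin(3x)² dx = 4·π/2 = 2*π;  (3)²·∫cos(2x)² dx = 9·π/2 = 9*π/2.
  u² cross terms: 2·(-4)·(-2)·∫sin(2x)·sin(3x) dx = 16·(0) = 0;  2·(-4)·(3)·∫sin(2x)·cos(2x) dx = -24·(0) = 0;  2·(-2)·(3)·∫sin(3x)·cos(2x) dx = -12·(6/5) = -72/5.
  So ∫_0^π u² dx = 8*π + 2*π + 9*π/2 + 0 + 0 − 72/5 = -72/5 + 29*π/2.
  (u')² squared terms: (-8)²·∫cos(2x)² dx = 64·π/2 = 32*π;  (-6)²·∫cos(3x)² dx = 36·π/2 = 18*π;  (-6)²·∫sin(2x)² dx = 36·π/2 = 18*π.
  (u')² cross terms: 2·(-8)·(-6)·∫cos(2x)·cos(3x) dx = 96·(0) = 0;  2·(-8)·(-6)·∫cos(2x)·sin(2x) dx = 96·(0) = 0;  2·(-6)·(-6)·∫cos(3x)·sin(2x) dx = 72·(-4/5) = -288/5.
  So ∫_0^π (u')² dx = 32*π + 18*π + 18*π + 0 + 0 − 288/5 = -288/5 + 68*π.
||u||_{H^1}^2 = (-72/5 + 29*π/2) + (-288/5 + 68*π) = -72 + 165*π/2.


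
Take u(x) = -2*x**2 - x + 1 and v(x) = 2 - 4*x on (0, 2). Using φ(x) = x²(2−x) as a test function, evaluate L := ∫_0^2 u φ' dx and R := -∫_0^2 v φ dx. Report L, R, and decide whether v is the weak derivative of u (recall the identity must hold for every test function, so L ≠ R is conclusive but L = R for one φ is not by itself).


LHS = 116/15, RHS = 56/15. No, v is not the weak derivative of u.

u(x) = -2*x**2 - x + 1, classical derivative u'(x) = -4*x - 1.
φ(x) = x²(2−x), so φ'(x) = x*(4 - 3*x).
Note φ(0) = φ(2) = 0, so the boundary term u·φ vanishes.
LHS = ∫_0^2 u(x) φ'(x) dx = ∫_0^2 (6*x^4 - 5*x^3 - 7*x^2 + 4*x) dx. Term by term:
  ∫_0^2 6*x^4 dx = 192/5;  ∫_0^2 -5*x^3 dx = -20;  ∫_0^2 -7*x^2 dx = -56/3;
  ∫_0^2 4*x dx = 8.
Sum: 192/5 − 20 − 56/3 + 8 = 116/15.
So LHS = 116/15.
∫_0^2 v(x) φ(x) dx = ∫_0^2 (4*x^4 - 10*x^3 + 4*x^2) dx. Term by term:
  ∫_0^2 4*x^4 dx = 128/5;  ∫_0^2 -10*x^3 dx = -40;  ∫_0^2 4*x^2 dx = 32/3.
Sum: 128/5 − 40 + 32/3 = -56/15.
So RHS = -∫_0^2 v(x) φ(x) dx = 56/15.
LHS − RHS = 4 ≠ 0, so the identity fails.
(For a valid weak derivative the identity must hold for EVERY test function, in particular this one. The failure shows v is NOT the weak derivative of u.)
Correct weak derivative would be u'(x) = -4*x - 1.


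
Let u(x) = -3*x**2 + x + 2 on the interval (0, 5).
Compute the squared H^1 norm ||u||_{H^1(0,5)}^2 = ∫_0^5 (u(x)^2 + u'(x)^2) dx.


||u||_{H^1}^2 = 33925/6

The H^1 norm (squared) on an interval (0, L) is
  ||u||_{H^1}^2 = ∫_0^L u(x)^2 dx + ∫_0^L u'(x)^2 dx.
Compute u'(x) = 1 - 6*x.
Then u(x)^2 = 9*x**4 - 6*x**3 - 11*x**2 + 4*x + 4 and u'(x)^2 = 36*x**2 - 12*x + 1.
Integrate each monomial from 0 to 5 using ∫_0^5 c·x^n dx = c·5^(n+1)/(n+1):
  ∫_0^5 u(x)^2 dx = ∫_0^5 (9*x^4 - 6*x^3 - 11*x^2 + 4*x + 4) dx. Term by term:
    ∫_0^5 9*x^4 dx = 5625;  ∫_0^5 -6*x^3 dx = -1875/2;  ∫_0^5 -11*x^2 dx = -1375/3;
    ∫_0^5 4*x dx = 50;  ∫_0^5 4 dx = 20.
  Sum: 5625 − 1875/2 − 1375/3 + 50 + 20 = 25795/6.
  ∫_0^5 u'(x)^2 dx = ∫_0^5 (36*x^2 - 12*x + 1) dx. Term by term:
    ∫_0^5 36*x^2 dx = 1500;  ∫_0^5 -12*x dx = -150;  ∫_0^5 1 dx = 5.
  Sum: 1500 − 150 + 5 = 1355.
Adding: ||u||_{H^1}^2 = 25795/6 + 1355 = 33925/6.


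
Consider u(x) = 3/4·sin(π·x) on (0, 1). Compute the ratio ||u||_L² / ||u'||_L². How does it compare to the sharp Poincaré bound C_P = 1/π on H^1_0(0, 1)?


||u||_L² / ||u'||_L² = 1/π = C_P.

u(x) = 3/4·sin(π·x), so u'(x) = 3*π*cos(π*x)/4.
Writing u(x) = A·sin(kπx/L) with A = 3/4 and k = 1, use ∫_0^L sin²(kπx/L) dx = L/2 and ∫_0^L cos²(kπx/L) dx = L/2.
u² = 9/16·sin²(π·x) and (u')² = 9*π^2/16·cos²(π·x), and each of sin², cos² integrates to L/2 = 1/2 over (0, 1).
∫_0^1 u² dx = 9/32, so ||u||_L² = 3*sqrt(2)/8.
∫_0^1 (u')² dx = 9*π^2/32, so ||u'||_L² = 3*sqrt(2)*π/8.
Ratio ||u||_L² / ||u'||_L² = 1/π.
Sharp Poincaré constant on H^1_0(0, 1) is C_P = L/π = 1/π, achieved by sin(π·x).
This is the k = 1 eigenfunction (up to amplitude), so the ratio equals the sharp Poincaré constant exactly.


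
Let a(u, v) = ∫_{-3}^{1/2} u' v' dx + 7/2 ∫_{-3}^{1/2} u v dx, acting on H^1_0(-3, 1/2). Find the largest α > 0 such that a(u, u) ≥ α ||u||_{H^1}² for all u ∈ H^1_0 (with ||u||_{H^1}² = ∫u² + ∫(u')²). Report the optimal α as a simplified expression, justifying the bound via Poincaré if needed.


α = 1

Coercivity of a(·,·) on H^1_0(-3, 1/2) means a(u, u) ≥ α ||u||_{H^1}² for every u ∈ H^1_0.
The interval has length L = 7/2, and Poincaré/coercivity depend only on L. Here a(u, u) = ∫(u')² + (7/2)·∫u².
Here c = 7/2 ≥ 1, so a(u,u) = ∫(u')² + c∫u² ≥ ∫(u')² + ∫u² = ||u||_{H^1}², i.e. α = 1 works. No larger α is possible: a(u,u) ≥ α||u||_{H^1}² means (1−α)∫(u')² ≥ (α−c)∫u², and for the modes u_n = sin(nπ(x−x₀)/L) (x₀ the left endpoint) one has ∫u_n²/∫(u_n')² = (L/(nπ))² → 0, so a(u_n,u_n)/||u_n||_{H^1}² → 1. Hence the optimal constant is α = 1.
Therefore α = 1.


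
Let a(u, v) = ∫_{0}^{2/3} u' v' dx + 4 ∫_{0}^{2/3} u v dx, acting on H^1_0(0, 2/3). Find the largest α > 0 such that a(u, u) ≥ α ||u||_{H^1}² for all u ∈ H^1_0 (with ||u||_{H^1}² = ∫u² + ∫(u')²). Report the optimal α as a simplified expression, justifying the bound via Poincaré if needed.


α = 1

Coercivity of a(·,·) on H^1_0(0, 2/3) means a(u, u) ≥ α ||u||_{H^1}² for every u ∈ H^1_0.
The interval has length L = 2/3, and Poincaré/coercivity depend only on L. Here a(u, u) = ∫(u')² + (4)·∫u².
Here c = 4 ≥ 1, so a(u,u) = ∫(u')² + c∫u² ≥ ∫(u')² + ∫u² = ||u||_{H^1}², i.e. α = 1 works. No larger α is possible: a(u,u) ≥ α||u||_{H^1}² means (1−α)∫(u')² ≥ (α−c)∫u², and for the modes u_n = sin(nπ(x−x₀)/L) (x₀ the left endpoint) one has ∫u_n²/∫(u_n')² = (L/(nπ))² → 0, so a(u_n,u_n)/||u_n||_{H^1}² → 1. Hence the optimal constant is α = 1.
Therefore α = 1.


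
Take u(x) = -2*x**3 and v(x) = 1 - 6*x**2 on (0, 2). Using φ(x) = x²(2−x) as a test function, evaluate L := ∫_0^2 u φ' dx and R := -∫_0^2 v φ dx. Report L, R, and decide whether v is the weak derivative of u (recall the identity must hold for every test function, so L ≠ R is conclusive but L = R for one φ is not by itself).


LHS = 64/5, RHS = 172/15. No, v is not the weak derivative of u.

u(x) = -2*x**3, classical derivative u'(x) = -6*x**2.
φ(x) = x²(2−x), so φ'(x) = x*(4 - 3*x).
Note φ(0) = φ(2) = 0, so the boundary term u·φ vanishes.
LHS = ∫_0^2 u(x) φ'(x) dx = ∫_0^2 (6*x^5 - 8*x^4) dx. Term by term:
  ∫_0^2 6*x^5 dx = 64;  ∫_0^2 -8*x^4 dx = -256/5.
Sum: 64 − 256/5 = 64/5.
So LHS = 64/5.
∫_0^2 v(x) φ(x) dx = ∫_0^2 (6*x^5 - 12*x^4 - x^3 + 2*x^2) dx. Term by term:
  ∫_0^2 6*x^5 dx = 64;  ∫_0^2 -12*x^4 dx = -384/5;  ∫_0^2 -x^3 dx = -4;
  ∫_0^2 2*x^2 dx = 16/3.
Sum: 64 − 384/5 − 4 + 16/3 = -172/15.
So RHS = -∫_0^2 v(x) φ(x) dx = 172/15.
LHS − RHS = 4/3 ≠ 0, so the identity fails.
(For a valid weak derivative the identity must hold for EVERY test function, in particular this one. The failure shows v is NOT the weak derivative of u.)
Correct weak derivative would be u'(x) = -6*x**2.


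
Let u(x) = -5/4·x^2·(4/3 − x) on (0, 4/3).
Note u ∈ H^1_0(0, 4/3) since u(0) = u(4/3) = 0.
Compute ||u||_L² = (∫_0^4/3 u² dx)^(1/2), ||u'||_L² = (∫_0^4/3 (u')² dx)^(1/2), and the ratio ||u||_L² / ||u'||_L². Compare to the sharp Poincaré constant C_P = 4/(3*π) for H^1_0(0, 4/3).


||u||_L² / ||u'||_L² = 2*sqrt(14)/21 < C_P = 4/(3*π).

u(x) = -5/4·x^2·(4/3 − x), so u'(x) = 5*x*(9*x - 8)/12.
u(x) = -5/4·x^2·(4/3 − x) vanishes at x = 0 and x = 4/3, so u ∈ H^1_0(0, 4/3). Differentiate via the product rule and integrate the resulting polynomials term by term.
  ∫_0^4/3 u² dx = ∫_0^4/3 (25*x^6/16 - 25*x^5/6 + 25*x^4/9) dx. Term by term:
    ∫_0^4/3 25*x^6/16 dx = 25600/15309;  ∫_0^4/3 -25*x^5/6 dx = -25600/6561;  ∫_0^4/3 25*x^4/9 dx = 5120/2187.
  Sum: 25600/15309 − 25600/6561 + 5120/2187 = 5120/45927.
  ∫_0^4/3 (u')² dx = ∫_0^4/3 (225*x^4/16 - 25*x^3 + 100*x^2/9) dx. Term by term:
    ∫_0^4/3 225*x^4/16 dx = 320/27;  ∫_0^4/3 -25*x^3 dx = -1600/81;  ∫_0^4/3 100*x^2/9 dx = 6400/729.
  Sum: 320/27 − 1600/81 + 6400/729 = 640/729.
∫_0^4/3 u² dx = 5120/45927, so ||u||_L² = 32*sqrt(35)/567.
∫_0^4/3 (u')² dx = 640/729, so ||u'||_L² = 8*sqrt(10)/27.
Ratio ||u||_L² / ||u'||_L² = 2*sqrt(14)/21.
Sharp Poincaré constant on H^1_0(0, 4/3) is C_P = L/π = 4/(3*π), achieved by sin(3*π/4·x).
A polynomial bump cannot attain the sharp Poincaré constant (only the first sine eigenfunction does), so the ratio is strictly less than C_P, consistent with ||u||_L² ≤ C_P ||u'||_L².


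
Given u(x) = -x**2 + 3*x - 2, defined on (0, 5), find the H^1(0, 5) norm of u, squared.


||u||_{H^1}^2 = 965/6

The H^1 norm (squared) on an interval (0, L) is
  ||u||_{H^1}^2 = ∫_0^L u(x)^2 dx + ∫_0^L u'(x)^2 dx.
Compute u'(x) = 3 - 2*x.
Then u(x)^2 = x**4 - 6*x**3 + 13*x**2 - 12*x + 4 and u'(x)^2 = 4*x**2 - 12*x + 9.
Integrate each monomial from 0 to 5 using ∫_0^5 c·x^n dx = c·5^(n+1)/(n+1):
  ∫_0^5 u(x)^2 dx = ∫_0^5 (x^4 - 6*x^3 + 13*x^2 - 12*x + 4) dx. Term by term:
    ∫_0^5 x^4 dx = 625;  ∫_0^5 -6*x^3 dx = -1875/2;  ∫_0^5 13*x^2 dx = 1625/3;
    ∫_0^5 -12*x dx = -150;  ∫_0^5 4 dx = 20.
  Sum: 625 − 1875/2 + 1625/3 − 150 + 20 = 595/6.
  ∫_0^5 u'(x)^2 dx = ∫_0^5 (4*x^2 - 12*x + 9) dx. Term by term:
    ∫_0^5 4*x^2 dx = 500/3;  ∫_0^5 -12*x dx = -150;  ∫_0^5 9 dx = 45.
  Sum: 500/3 − 150 + 45 = 185/3.
Adding: ||u||_{H^1}^2 = 595/6 + 185/3 = 965/6.


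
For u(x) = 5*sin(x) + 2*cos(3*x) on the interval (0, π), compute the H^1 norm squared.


||u||_{H^1(0,π)}^2 = 45*π

u'(x) = -6*sin(3*x) + 5*cos(x).
Expand u² and (u')² and integrate term by term on (0, π), using: for integers n ≥ 1, ∫_0^π sin²(nx) dx = ∫_0^π cos²(nx) dx = π/2; for n ≠ n', ∫_0^π sin(nx)sin(n'x) dx = ∫_0^π cos(nx)cos(n'x) dx = 0; and by product-to-sum, ∫_0^π sin(nx)cos(n'x) dx = ½∫_0^π [sin((n+n')x) + sin((n−n')x)] dx, which is 0 when n+n' is even and 2n/(n²−n'²) when n+n' is odd (it need not vanish on (0, π)).
  u² squared terms: (2)²·∫cos(3x)² dx = 4·π/2 = 2*π;  (5)²·∫sin(x)² dx = 25·π/2 = 25*π/2.
  u² cross terms: 2·(2)·(5)·∫cos(3x)·sin(x) dx = 20·(0) = 0.
  So ∫_0^π u² dx = 2*π + 25*π/2 + 0 = 29*π/2.
  (u')² squared terms: (-6)²·∫sin(3x)² dx = 36·π/2 = 18*π;  (5)²·∫cos(x)² dx = 25·π/2 = 25*π/2.
  (u')² cross terms: 2·(-6)·(5)·∫sin(3x)·cos(x) dx = -60·(0) = 0.
  So ∫_0^π (u')² dx = 18*π + 25*π/2 + 0 = 61*π/2.
||u||_{H^1}^2 = (29*π/2) + (61*π/2) = 45*π.


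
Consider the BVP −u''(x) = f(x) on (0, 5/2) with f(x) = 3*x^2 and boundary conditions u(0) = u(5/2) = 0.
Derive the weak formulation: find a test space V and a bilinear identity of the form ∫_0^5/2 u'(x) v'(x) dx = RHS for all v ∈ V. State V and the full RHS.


V = H^1_0(0, 5/2) (so v(0) = v(5/2) = 0); weak form: ∫_0^5/2 u'v' dx = ∫_0^5/2 (3*x^2) v dx for all v ∈ V.

Multiply both sides by a test function v and integrate from 0 to 5/2:
  ∫_0^5/2 −u''(x) v(x) dx = ∫_0^5/2 f(x) v(x) dx.
Integrate the LHS by parts once:
  ∫_0^5/2 −u'' v dx = −[u'(x) v(x)]_0^5/2 + ∫_0^5/2 u'(x) v'(x) dx.
Thus ∫_0^5/2 u'(x) v'(x) dx = ∫_0^5/2 f(x) v(x) dx + [u'(x) v(x)]_0^5/2.
Choose V so that boundary terms are either known or forced to vanish.
u is Dirichlet: u(0) = u(5/2) = 0. Let V = H^1_0(0, 5/2); then v(0) = v(5/2) = 0, and [u' v]_0^5/2 = 0.
Weak formulation: find u (satisfying any essential BC) such that ∫_0^5/2 u'(x) v'(x) dx = ∫_0^5/2 f v dx for all v ∈ V.
Substituting f(x) = 3*x^2, the right-hand side is ∫_0^5/2 (3*x^2) v dx.


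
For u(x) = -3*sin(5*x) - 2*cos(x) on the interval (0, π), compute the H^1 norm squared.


||u||_{H^1(0,π)}^2 = 121*π

u'(x) = 2*sin(x) - 15*cos(5*x).
Expand u² and (u')² and integrate term by term on (0, π), using: for integers n ≥ 1, ∫_0^π sin²(nx) dx = ∫_0^π cos²(nx) dx = π/2; for n ≠ n', ∫_0^π sin(nx)sin(n'x) dx = ∫_0^π cos(nx)cos(n'x) dx = 0; and by product-to-sum, ∫_0^π sin(nx)cos(n'x) dx = ½∫_0^π [sin((n+n')x) + sin((n−n')x)] dx, which is 0 when n+n' is even and 2n/(n²−n'²) when n+n' is odd (it need not vanish on (0, π)).
  u² squared terms: (-3)²·∫sin(5x)² dx = 9·π/2 = 9*π/2;  (-2)²·∫cos(x)² dx = 4·π/2 = 2*π.
  u² cross terms: 2·(-3)·(-2)·∫sin(5x)·cos(x) dx = 12·(0) = 0.
  So ∫_0^π u² dx = 9*π/2 + 2*π + 0 = 13*π/2.
  (u')² squared terms: (-15)²·∫cos(5x)² dx = 225·π/2 = 225*π/2;  (2)²·∫sin(x)² dx = 4·π/2 = 2*π.
  (u')² cross terms: 2·(-15)·(2)·∫cos(5x)·sin(x) dx = -60·(0) = 0.
  So ∫_0^π (u')² dx = 225*π/2 + 2*π + 0 = 229*π/2.
||u||_{H^1}^2 = (13*π/2) + (229*π/2) = 121*π.


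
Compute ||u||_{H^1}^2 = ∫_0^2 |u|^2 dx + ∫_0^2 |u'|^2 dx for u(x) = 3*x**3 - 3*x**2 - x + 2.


||u||_{H^1}^2 = 20458/105

The H^1 norm (squared) on an interval (0, L) is
  ||u||_{H^1}^2 = ∫_0^L u(x)^2 dx + ∫_0^L u'(x)^2 dx.
Compute u'(x) = 9*x**2 - 6*x - 1.
Then u(x)^2 = 9*x**6 - 18*x**5 + 3*x**4 + 18*x**3 - 11*x**2 - 4*x + 4 and u'(x)^2 = 81*x**4 - 108*x**3 + 18*x**2 + 12*x + 1.
Integrate each monomial from 0 to 2 using ∫_0^2 c·x^n dx = c·2^(n+1)/(n+1):
  ∫_0^2 u(x)^2 dx = ∫_0^2 (9*x^6 - 18*x^5 + 3*x^4 + 18*x^3 - 11*x^2 - 4*x + 4) dx. Term by term:
    ∫_0^2 9*x^6 dx = 1152/7;  ∫_0^2 -18*x^5 dx = -192;  ∫_0^2 3*x^4 dx = 96/5;
    ∫_0^2 18*x^3 dx = 72;  ∫_0^2 -11*x^2 dx = -88/3;  ∫_0^2 -4*x dx = -8;
    ∫_0^2 4 dx = 8.
  Sum: 1152/7 − 192 + 96/5 + 72 − 88/3 − 8 + 8 = 3616/105.
  ∫_0^2 u'(x)^2 dx = ∫_0^2 (81*x^4 - 108*x^3 + 18*x^2 + 12*x + 1) dx. Term by term:
    ∫_0^2 81*x^4 dx = 2592/5;  ∫_0^2 -108*x^3 dx = -432;  ∫_0^2 18*x^2 dx = 48;
    ∫_0^2 12*x dx = 24;  ∫_0^2 1 dx = 2.
  Sum: 2592/5 − 432 + 48 + 24 + 2 = 802/5.
Adding: ||u||_{H^1}^2 = 3616/105 + 802/5 = 20458/105.


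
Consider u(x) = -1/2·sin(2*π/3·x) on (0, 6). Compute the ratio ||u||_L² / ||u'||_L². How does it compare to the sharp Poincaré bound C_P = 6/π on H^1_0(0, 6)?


||u||_L² / ||u'||_L² = 3/(2*π) < C_P = 6/π.

u(x) = -1/2·sin(2*π/3·x), so u'(x) = -π*cos(2*π*x/3)/3.
Writing u(x) = A·sin(kπx/L) with A = -1/2 and k = 4, use ∫_0^L sin²(kπx/L) dx = L/2 and ∫_0^L cos²(kπx/L) dx = L/2.
u² = 1/4·sin²(2*π/3·x) and (u')² = π^2/9·cos²(2*π/3·x), and each of sin², cos² integrates to L/2 = 3 over (0, 6).
∫_0^6 u² dx = 3/4, so ||u||_L² = sqrt(3)/2.
∫_0^6 (u')² dx = π^2/3, so ||u'||_L² = sqrt(3)*π/3.
Ratio ||u||_L² / ||u'||_L² = 3/(2*π).
Sharp Poincaré constant on H^1_0(0, 6) is C_P = L/π = 6/π, achieved by sin(π/6·x).
This is the k = 4 harmonic; the ratio L/(kπ) is strictly less than C_P = L/π, consistent with the sharp inequality ||u||_L² ≤ C_P ||u'||_L².


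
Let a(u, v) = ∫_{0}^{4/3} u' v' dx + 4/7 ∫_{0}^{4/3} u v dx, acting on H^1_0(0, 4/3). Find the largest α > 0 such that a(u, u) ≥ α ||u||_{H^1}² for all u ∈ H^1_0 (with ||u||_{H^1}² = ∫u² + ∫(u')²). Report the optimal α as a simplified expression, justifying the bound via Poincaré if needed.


α = (64 + 63*π^2)/(7*(16 + 9*π^2))

Coercivity of a(·,·) on H^1_0(0, 4/3) means a(u, u) ≥ α ||u||_{H^1}² for every u ∈ H^1_0.
The interval has length L = 4/3, and Poincaré/coercivity depend only on L. Here a(u, u) = ∫(u')² + (4/7)·∫u².
Here 0 < c = 4/7 < 1. The condition a(u,u) ≥ α||u||_{H^1}² reads (1−α)∫(u')² ≥ (α−c)∫u². Any admissible α is ≤ 1 (rapidly oscillating u have ∫u²/∫(u')² → 0), and α = 1 would force 0 ≥ (1−c)∫u², impossible since c < 1; so 1−α > 0. By the sharp Poincaré inequality on H^1_0 of an interval of length L, ∫(u')² ≥ (π/L)²∫u² with equality for the first sine mode sin(π(x−x₀)/L) (x₀ the left endpoint), so the inequality holds for all u iff (1−α)(π/L)² ≥ α − c, i.e. α ≤ ((π/L)² + c)/((π/L)² + 1) = (1 + c(L/π)²)/(1 + (L/π)²). With (π/L)² = 9*π^2/16 and c = 4/7, the largest admissible constant is α = ((π/L)² + c)/((π/L)² + 1).
Simplifying, α = (64 + 63*π^2)/(7*(16 + 9*π^2)).


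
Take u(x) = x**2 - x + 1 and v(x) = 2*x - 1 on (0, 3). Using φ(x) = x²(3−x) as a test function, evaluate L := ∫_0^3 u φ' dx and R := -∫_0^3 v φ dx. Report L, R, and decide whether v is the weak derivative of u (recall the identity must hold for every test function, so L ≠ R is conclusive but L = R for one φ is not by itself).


LHS = -351/20, RHS = -351/20. Yes, v = u' weakly.

u(x) = x**2 - x + 1, classical derivative u'(x) = 2*x - 1.
φ(x) = x²(3−x), so φ'(x) = 3*x*(2 - x).
Note φ(0) = φ(3) = 0, so the boundary term u·φ vanishes.
LHS = ∫_0^3 u(x) φ'(x) dx = ∫_0^3 (-3*x^4 + 9*x^3 - 9*x^2 + 6*x) dx. Term by term:
  ∫_0^3 -3*x^4 dx = -729/5;  ∫_0^3 9*x^3 dx = 729/4;  ∫_0^3 -9*x^2 dx = -81;
  ∫_0^3 6*x dx = 27.
Sum: -729/5 + 729/4 − 81 + 27 = -351/20.
So LHS = -351/20.
∫_0^3 v(x) φ(x) dx = ∫_0^3 (-2*x^4 + 7*x^3 - 3*x^2) dx. Term by term:
  ∫_0^3 -2*x^4 dx = -486/5;  ∫_0^3 7*x^3 dx = 567/4;  ∫_0^3 -3*x^2 dx = -27.
Sum: -486/5 + 567/4 − 27 = 351/20.
So RHS = -∫_0^3 v(x) φ(x) dx = -351/20.
LHS = RHS, so the identity holds for this test φ.
Moreover u is smooth here and v(x) = u'(x) = 2*x - 1 pointwise, so the identity holds for every test function. Hence v is the weak derivative of u.


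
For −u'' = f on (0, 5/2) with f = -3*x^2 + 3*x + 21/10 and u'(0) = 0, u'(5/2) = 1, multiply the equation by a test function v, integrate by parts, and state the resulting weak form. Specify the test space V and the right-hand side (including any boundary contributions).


V = H^1(0, 5/2) (v unrestricted at boundary; u is determined up to an additive constant); weak form: ∫_0^5/2 u'v' dx = ∫_0^5/2 (-3*x^2 + 3*x + 21/10) v dx + v(5/2) for all v ∈ V.

Multiply both sides by a test function v and integrate from 0 to 5/2:
  ∫_0^5/2 −u''(x) v(x) dx = ∫_0^5/2 f(x) v(x) dx.
Integrate the LHS by parts once:
  ∫_0^5/2 −u'' v dx = −[u'(x) v(x)]_0^5/2 + ∫_0^5/2 u'(x) v'(x) dx.
Thus ∫_0^5/2 u'(x) v'(x) dx = ∫_0^5/2 f(x) v(x) dx + [u'(x) v(x)]_0^5/2.
Choose V so that boundary terms are either known or forced to vanish.
u has inhomogeneous Neumann u'(0) = 0, u'(5/2) = 1. [u' v]_0^5/2 = (1)·v(5/2) − (0)·v(0) = v(5/2). Take V = H^1(0, 5/2); boundary term becomes part of RHS.
Weak formulation: find u (satisfying any essential BC) such that ∫_0^5/2 u'(x) v'(x) dx = ∫_0^5/2 f v dx + v(5/2) for all v ∈ V (Neumann data are natural BCs: they enter the RHS as boundary terms).
Substituting f(x) = -3*x^2 + 3*x + 21/10, the right-hand side is ∫_0^5/2 (-3*x^2 + 3*x + 21/10) v dx + v(5/2).
Compatibility check (pure Neumann): taking v ≡ 1 ∈ V gives 0 = ∫_0^5/2 f dx + (1) − (0), i.e. ∫_0^5/2 f dx must equal u'(0) − u'(5/2) = -1. Indeed ∫_0^5/2 (-3*x^2 + 3*x + 21/10) dx = -1, so the data are compatible. The solution is then unique only up to an additive constant (fix it e.g. by requiring ∫_0^5/2 u dx = 0).


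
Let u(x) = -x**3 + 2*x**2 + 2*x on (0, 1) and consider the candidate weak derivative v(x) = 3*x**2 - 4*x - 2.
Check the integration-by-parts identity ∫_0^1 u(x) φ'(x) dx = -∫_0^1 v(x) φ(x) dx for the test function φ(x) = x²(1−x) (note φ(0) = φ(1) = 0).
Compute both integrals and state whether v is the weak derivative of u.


LHS = -4/15, RHS = 4/15. No, v is not the weak derivative of u.

u(x) = -x**3 + 2*x**2 + 2*x, classical derivative u'(x) = -3*x**2 + 4*x + 2.
φ(x) = x²(1−x), so φ'(x) = x*(2 - 3*x).
Note φ(0) = φ(1) = 0, so the boundary term u·φ vanishes.
LHS = ∫_0^1 u(x) φ'(x) dx = ∫_0^1 (3*x^5 - 8*x^4 - 2*x^3 + 4*x^2) dx. Term by term:
  ∫_0^1 3*x^5 dx = 1/2;  ∫_0^1 -8*x^4 dx = -8/5;  ∫_0^1 -2*x^3 dx = -1/2;
  ∫_0^1 4*x^2 dx = 4/3.
Sum: 1/2 − 8/5 − 1/2 + 4/3 = -4/15.
So LHS = -4/15.
∫_0^1 v(x) φ(x) dx = ∫_0^1 (-3*x^5 + 7*x^4 - 2*x^3 - 2*x^2) dx. Term by term:
  ∫_0^1 -3*x^5 dx = -1/2;  ∫_0^1 7*x^4 dx = 7/5;  ∫_0^1 -2*x^3 dx = -1/2;
  ∫_0^1 -2*x^2 dx = -2/3.
Sum: -1/2 + 7/5 − 1/2 − 2/3 = -4/15.
So RHS = -∫_0^1 v(x) φ(x) dx = 4/15.
LHS − RHS = -8/15 ≠ 0, so the identity fails.
(For a valid weak derivative the identity must hold for EVERY test function, in particular this one. The failure shows v is NOT the weak derivative of u.)
Correct weak derivative would be u'(x) = -3*x**2 + 4*x + 2.


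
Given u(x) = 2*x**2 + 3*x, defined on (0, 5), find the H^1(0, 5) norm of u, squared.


||u||_{H^1}^2 = 17285/3

The H^1 norm (squared) on an interval (0, L) is
  ||u||_{H^1}^2 = ∫_0^L u(x)^2 dx + ∫_0^L u'(x)^2 dx.
Compute u'(x) = 4*x + 3.
Then u(x)^2 = 4*x**4 + 12*x**3 + 9*x**2 and u'(x)^2 = 16*x**2 + 24*x + 9.
Integrate each monomial from 0 to 5 using ∫_0^5 c·x^n dx = c·5^(n+1)/(n+1):
  ∫_0^5 u(x)^2 dx = ∫_0^5 (4*x^4 + 12*x^3 + 9*x^2) dx. Term by term:
    ∫_0^5 4*x^4 dx = 2500;  ∫_0^5 12*x^3 dx = 1875;  ∫_0^5 9*x^2 dx = 375.
  Sum: 2500 + 1875 + 375 = 4750.
  ∫_0^5 u'(x)^2 dx = ∫_0^5 (16*x^2 + 24*x + 9) dx. Term by term:
    ∫_0^5 16*x^2 dx = 2000/3;  ∫_0^5 24*x dx = 300;  ∫_0^5 9 dx = 45.
  Sum: 2000/3 + 300 + 45 = 3035/3.
Adding: ||u||_{H^1}^2 = 4750 + 3035/3 = 17285/3.


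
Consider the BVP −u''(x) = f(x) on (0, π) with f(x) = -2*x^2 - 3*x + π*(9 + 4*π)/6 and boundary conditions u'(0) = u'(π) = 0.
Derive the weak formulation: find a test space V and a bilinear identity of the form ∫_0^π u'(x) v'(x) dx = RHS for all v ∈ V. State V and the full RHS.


V = H^1(0, π) (no boundary constraint on v; u is determined up to an additive constant); weak form: ∫_0^π u'v' dx = ∫_0^π (-2*x^2 - 3*x + π*(9 + 4*π)/6) v dx for all v ∈ V.

Multiply both sides by a test function v and integrate from 0 to π:
  ∫_0^π −u''(x) v(x) dx = ∫_0^π f(x) v(x) dx.
Integrate the LHS by parts once:
  ∫_0^π −u'' v dx = −[u'(x) v(x)]_0^π + ∫_0^π u'(x) v'(x) dx.
Thus ∫_0^π u'(x) v'(x) dx = ∫_0^π f(x) v(x) dx + [u'(x) v(x)]_0^π.
Choose V so that boundary terms are either known or forced to vanish.
u has homogeneous Neumann: u'(0) = u'(π) = 0. So [u' v]_0^π = 0·v(π) − 0·v(0) = 0 for any v; take V = H^1(0, π).
Weak formulation: find u (satisfying any essential BC) such that ∫_0^π u'(x) v'(x) dx = ∫_0^π f v dx for all v ∈ V (homogeneous Neumann, so boundary terms vanish).
Substituting f(x) = -2*x^2 - 3*x + π*(9 + 4*π)/6, the right-hand side is ∫_0^π (-2*x^2 - 3*x + π*(9 + 4*π)/6) v dx.
Compatibility check (pure Neumann): taking v ≡ 1 ∈ V gives 0 = ∫_0^π f dx + (0) − (0), i.e. ∫_0^π f dx must equal u'(0) − u'(π) = 0. Indeed ∫_0^π (-2*x^2 - 3*x + π*(9 + 4*π)/6) dx = 0, so the data are compatible. The solution is then unique only up to an additive constant (fix it e.g. by requiring ∫_0^π u dx = 0).


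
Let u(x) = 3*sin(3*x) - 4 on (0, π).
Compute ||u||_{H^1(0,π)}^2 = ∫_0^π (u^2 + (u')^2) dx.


||u||_{H^1(0,π)}^2 = -16 + 61*π

u'(x) = 9*cos(3*x).
Expand u² and (u')² and integrate term by term on (0, π), using: for integers n ≥ 1, ∫_0^π sin²(nx) dx = ∫_0^π cos²(nx) dx = π/2; for n ≠ n', ∫_0^π sin(nx)sin(n'x) dx = ∫_0^π cos(nx)cos(n'x) dx = 0; and by product-to-sum, ∫_0^π sin(nx)cos(n'x) dx = ½∫_0^π [sin((n+n')x) + sin((n−n')x)] dx, which is 0 when n+n' is even and 2n/(n²−n'²) when n+n' is odd (it need not vanish on (0, π)). For the constant mode: ∫_0^π 1 dx = π, ∫_0^π cos(nx) dx = 0, ∫_0^π sin(nx) dx = (1−(−1)^n)/n.
  u² squared terms: (-4)²·∫1 dx = 16·π = 16*π;  (3)²·∫sin(3x)² dx = 9·π/2 = 9*π/2.
  u² cross terms: 2·(-4)·(3)·∫1·sin(3x) dx = -24·(2/3) = -16.
  So ∫_0^π u² dx = 16*π + 9*π/2 − 16 = -16 + 41*π/2.
  (u')² squared terms: (9)²·∫cos(3x)² dx = 81·π/2 = 81*π/2.
  So ∫_0^π (u')² dx = 81*π/2.
||u||_{H^1}^2 = (-16 + 41*π/2) + (81*π/2) = -16 + 61*π.


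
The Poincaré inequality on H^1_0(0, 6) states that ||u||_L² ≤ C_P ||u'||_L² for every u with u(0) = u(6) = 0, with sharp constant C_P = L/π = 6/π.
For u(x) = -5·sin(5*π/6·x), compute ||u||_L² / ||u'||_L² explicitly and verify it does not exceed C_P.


||u||_L² / ||u'||_L² = 6/(5*π) < C_P = 6/π.

u(x) = -5·sin(5*π/6·x), so u'(x) = -25*π*cos(5*π*x/6)/6.
Writing u(x) = A·sin(kπx/L) with A = -5 and k = 5, use ∫_0^L sin²(kπx/L) dx = L/2 and ∫_0^L cos²(kπx/L) dx = L/2.
u² = 25·sin²(5*π/6·x) and (u')² = 625*π^2/36·cos²(5*π/6·x), and each of sin², cos² integrates to L/2 = 3 over (0, 6).
∫_0^6 u² dx = 75, so ||u||_L² = 5*sqrt(3).
∫_0^6 (u')² dx = 625*π^2/12, so ||u'||_L² = 25*sqrt(3)*π/6.
Ratio ||u||_L² / ||u'||_L² = 6/(5*π).
Sharp Poincaré constant on H^1_0(0, 6) is C_P = L/π = 6/π, achieved by sin(π/6·x).
This is the k = 5 harmonic; the ratio L/(kπ) is strictly less than C_P = L/π, consistent with the sharp inequality ||u||_L² ≤ C_P ||u'||_L².


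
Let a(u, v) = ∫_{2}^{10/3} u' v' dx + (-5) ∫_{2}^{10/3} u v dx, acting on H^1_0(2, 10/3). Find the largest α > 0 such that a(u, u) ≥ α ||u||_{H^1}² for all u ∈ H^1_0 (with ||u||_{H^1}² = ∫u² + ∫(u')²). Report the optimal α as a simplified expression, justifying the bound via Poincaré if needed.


α = (-80 + 9*π^2)/(16 + 9*π^2)

Coercivity of a(·,·) on H^1_0(2, 10/3) means a(u, u) ≥ α ||u||_{H^1}² for every u ∈ H^1_0.
The interval has length L = 4/3, and Poincaré/coercivity depend only on L. Here a(u, u) = ∫(u')² + (-5)·∫u².
Here c = -5 < 0 with |c| < (π/L)² = 9*π^2/16, so coercivity still holds. The condition a(u,u) ≥ α||u||_{H^1}² reads (1−α)∫(u')² ≥ (α−c)∫u². Any admissible α is ≤ 1 (rapidly oscillating u have ∫u²/∫(u')² → 0), and α = 1 would force 0 ≥ (1−c)∫u², impossible since c < 1; so 1−α > 0. By the sharp Poincaré inequality on H^1_0 of an interval of length L, ∫(u')² ≥ (π/L)²∫u² with equality for the first sine mode sin(π(x−x₀)/L) (x₀ the left endpoint), so the inequality holds for all u iff (1−α)(π/L)² ≥ α − c, i.e. α ≤ ((π/L)² + c)/((π/L)² + 1) = (1 + c(L/π)²)/(1 + (L/π)²). (Direct route, valid since c ≤ 0: Poincaré gives c∫u² ≥ c(L/π)²∫(u')², so a(u,u) ≥ (1 + c(L/π)²)∫(u')², while ||u||_{H^1}² ≤ (1 + (L/π)²)∫(u')²; dividing yields the same α.) With (π/L)² = 9*π^2/16 and c = -5, the largest admissible constant is α = ((π/L)² + c)/((π/L)² + 1).
Simplifying, α = (-80 + 9*π^2)/(16 + 9*π^2).


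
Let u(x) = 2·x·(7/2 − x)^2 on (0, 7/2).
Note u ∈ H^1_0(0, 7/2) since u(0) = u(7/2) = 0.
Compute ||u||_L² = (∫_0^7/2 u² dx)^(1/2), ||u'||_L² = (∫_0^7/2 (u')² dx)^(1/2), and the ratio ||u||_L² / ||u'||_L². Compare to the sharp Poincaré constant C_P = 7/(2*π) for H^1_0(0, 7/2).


||u||_L² / ||u'||_L² = sqrt(14)/4 < C_P = 7/(2*π).

u(x) = 2·x·(7/2 − x)^2, so u'(x) = (x - 7/2)*(6*x - 7).
u(x) = 2·x·(7/2 − x)^2 vanishes at x = 0 and x = 7/2, so u ∈ H^1_0(0, 7/2). Differentiate via the product rule and integrate the resulting polynomials term by term.
  ∫_0^7/2 u² dx = ∫_0^7/2 (4*x^6 - 56*x^5 + 294*x^4 - 686*x^3 + 2401*x^2/4) dx. Term by term:
    ∫_0^7/2 4*x^6 dx = 117649/32;  ∫_0^7/2 -56*x^5 dx = -823543/48;  ∫_0^7/2 294*x^4 dx = 2470629/80;
    ∫_0^7/2 -686*x^3 dx = -823543/32;  ∫_0^7/2 2401*x^2/4 dx = 823543/96.
  Sum: 117649/32 − 823543/48 + 2470629/80 − 823543/32 + 823543/96 = 117649/480.
  ∫_0^7/2 (u')² dx = ∫_0^7/2 (36*x^4 - 336*x^3 + 1078*x^2 - 1372*x + 2401/4) dx. Term by term:
    ∫_0^7/2 36*x^4 dx = 151263/40;  ∫_0^7/2 -336*x^3 dx = -50421/4;  ∫_0^7/2 1078*x^2 dx = 184877/12;
    ∫_0^7/2 -1372*x dx = -16807/2;  ∫_0^7/2 2401/4 dx = 16807/8.
  Sum: 151263/40 − 50421/4 + 184877/12 − 16807/2 + 16807/8 = 16807/60.
∫_0^7/2 u² dx = 117649/480, so ||u||_L² = 343*sqrt(30)/120.
∫_0^7/2 (u')² dx = 16807/60, so ||u'||_L² = 49*sqrt(105)/30.
Ratio ||u||_L² / ||u'||_L² = sqrt(14)/4.
Sharp Poincaré constant on H^1_0(0, 7/2) is C_P = L/π = 7/(2*π), achieved by sin(2*π/7·x).
A polynomial bump cannot attain the sharp Poincaré constant (only the first sine eigenfunction does), so the ratio is strictly less than C_P, consistent with ||u||_L² ≤ C_P ||u'||_L².


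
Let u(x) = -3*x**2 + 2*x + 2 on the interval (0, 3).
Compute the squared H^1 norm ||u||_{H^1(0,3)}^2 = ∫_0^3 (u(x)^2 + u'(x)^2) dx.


||u||_{H^1}^2 = 1992/5

The H^1 norm (squared) on an interval (0, L) is
  ||u||_{H^1}^2 = ∫_0^L u(x)^2 dx + ∫_0^L u'(x)^2 dx.
Compute u'(x) = 2 - 6*x.
Then u(x)^2 = 9*x**4 - 12*x**3 - 8*x**2 + 8*x + 4 and u'(x)^2 = 36*x**2 - 24*x + 4.
Integrate each monomial from 0 to 3 using ∫_0^3 c·x^n dx = c·3^(n+1)/(n+1):
  ∫_0^3 u(x)^2 dx = ∫_0^3 (9*x^4 - 12*x^3 - 8*x^2 + 8*x + 4) dx. Term by term:
    ∫_0^3 9*x^4 dx = 2187/5;  ∫_0^3 -12*x^3 dx = -243;  ∫_0^3 -8*x^2 dx = -72;
    ∫_0^3 8*x dx = 36;  ∫_0^3 4 dx = 12.
  Sum: 2187/5 − 243 − 72 + 36 + 12 = 852/5.
  ∫_0^3 u'(x)^2 dx = ∫_0^3 (36*x^2 - 24*x + 4) dx. Term by term:
    ∫_0^3 36*x^2 dx = 324;  ∫_0^3 -24*x dx = -108;  ∫_0^3 4 dx = 12.
  Sum: 324 − 108 + 12 = 228.
Adding: ||u||_{H^1}^2 = 852/5 + 228 = 1992/5.


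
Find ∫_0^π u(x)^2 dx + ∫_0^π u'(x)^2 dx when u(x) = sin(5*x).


||u||_{H^1(0,π)}^2 = 13*π

u'(x) = 5*cos(5*x).
Expand u² and (u')² and integrate term by term on (0, π), using: for integers n ≥ 1, ∫_0^π sin²(nx) dx = ∫_0^π cos²(nx) dx = π/2; for n ≠ n', ∫_0^π sin(nx)sin(n'x) dx = ∫_0^π cos(nx)cos(n'x) dx = 0; and by product-to-sum, ∫_0^π sin(nx)cos(n'x) dx = ½∫_0^π [sin((n+n')x) + sin((n−n')x)] dx, which is 0 when n+n' is even and 2n/(n²−n'²) when n+n' is odd (it need not vanish on (0, π)).
  u² squared terms: (1)²·∫sin(5x)² dx = 1·π/2 = π/2.
  So ∫_0^π u² dx = π/2.
  (u')² squared terms: (5)²·∫cos(5x)² dx = 25·π/2 = 25*π/2.
  So ∫_0^π (u')² dx = 25*π/2.
||u||_{H^1}^2 = (π/2) + (25*π/2) = 13*π.


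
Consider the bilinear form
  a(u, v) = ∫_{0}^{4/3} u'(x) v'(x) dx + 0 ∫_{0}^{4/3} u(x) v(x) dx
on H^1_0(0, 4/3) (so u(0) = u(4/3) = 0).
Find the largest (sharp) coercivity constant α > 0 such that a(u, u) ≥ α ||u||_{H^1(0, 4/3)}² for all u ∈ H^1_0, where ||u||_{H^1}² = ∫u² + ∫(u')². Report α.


α = 9*π^2/(16 + 9*π^2)

Coercivity of a(·,·) on H^1_0(0, 4/3) means a(u, u) ≥ α ||u||_{H^1}² for every u ∈ H^1_0.
The interval has length L = 4/3, and Poincaré/coercivity depend only on L. Here a(u, u) = ∫(u')² + (0)·∫u².
Here c = 0, so a(u,u) = ∫(u')² alone. The condition a(u,u) ≥ α||u||_{H^1}² reads (1−α)∫(u')² ≥ (α−c)∫u². Any admissible α is ≤ 1 (rapidly oscillating u have ∫u²/∫(u')² → 0), and α = 1 would force 0 ≥ (1−c)∫u², impossible since c < 1; so 1−α > 0. By the sharp Poincaré inequality on H^1_0 of an interval of length L, ∫(u')² ≥ (π/L)²∫u² with equality for the first sine mode sin(π(x−x₀)/L) (x₀ the left endpoint), so the inequality holds for all u iff (1−α)(π/L)² ≥ α − c, i.e. α ≤ ((π/L)² + c)/((π/L)² + 1) = (1 + c(L/π)²)/(1 + (L/π)²). (Direct route, valid since c ≤ 0: Poincaré gives c∫u² ≥ c(L/π)²∫(u')², so a(u,u) ≥ (1 + c(L/π)²)∫(u')², while ||u||_{H^1}² ≤ (1 + (L/π)²)∫(u')²; dividing yields the same α.) With (π/L)² = 9*π^2/16 and c = 0, the largest admissible constant is α = ((π/L)² + c)/((π/L)² + 1).
Simplifying, α = 9*π^2/(16 + 9*π^2).


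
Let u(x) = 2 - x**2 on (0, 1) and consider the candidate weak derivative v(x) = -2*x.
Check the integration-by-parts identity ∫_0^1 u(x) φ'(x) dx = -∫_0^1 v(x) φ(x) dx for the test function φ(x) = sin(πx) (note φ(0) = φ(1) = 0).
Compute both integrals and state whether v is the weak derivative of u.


LHS = 2/π, RHS = 2/π. Yes, v = u' weakly.

u(x) = 2 - x**2, classical derivative u'(x) = -2*x.
φ(x) = sin(πx), so φ'(x) = π*cos(π*x).
Note φ(0) = φ(1) = 0, so the boundary term u·φ vanishes.
LHS = ∫_0^1 u(x) φ'(x) dx = ∫_0^1 (-π*x^2*cos(π*x) + 2*π*cos(π*x)) dx. Term by term:
  ∫_0^1 2*π*cos(π*x) dx = 0;  ∫_0^1 -π*x^2*cos(π*x) dx = 2/π.
Sum: 0 + 2/π = 2/π.
So LHS = 2/π.
∫_0^1 v(x) φ(x) dx = ∫_0^1 (-2*x*sin(π*x)) dx. Term by term:
  ∫_0^1 -2*x*sin(π*x) dx = -2/π.
So RHS = -∫_0^1 v(x) φ(x) dx = 2/π.
LHS = RHS, so the identity holds for this test φ.
Moreover u is smooth here and v(x) = u'(x) = -2*x pointwise, so the identity holds for every test function. Hence v is the weak derivative of u.


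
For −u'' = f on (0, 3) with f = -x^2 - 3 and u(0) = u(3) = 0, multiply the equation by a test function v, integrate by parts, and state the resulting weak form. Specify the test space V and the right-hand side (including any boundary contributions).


V = H^1_0(0, 3) (so v(0) = v(3) = 0); weak form: ∫_0^3 u'v' dx = ∫_0^3 (-x^2 - 3) v dx for all v ∈ V.

Multiply both sides by a test function v and integrate from 0 to 3:
  ∫_0^3 −u''(x) v(x) dx = ∫_0^3 f(x) v(x) dx.
Integrate the LHS by parts once:
  ∫_0^3 −u'' v dx = −[u'(x) v(x)]_0^3 + ∫_0^3 u'(x) v'(x) dx.
Thus ∫_0^3 u'(x) v'(x) dx = ∫_0^3 f(x) v(x) dx + [u'(x) v(x)]_0^3.
Choose V so that boundary terms are either known or forced to vanish.
u is Dirichlet: u(0) = u(3) = 0. Let V = H^1_0(0, 3); then v(0) = v(3) = 0, and [u' v]_0^3 = 0.
Weak formulation: find u (satisfying any essential BC) such that ∫_0^3 u'(x) v'(x) dx = ∫_0^3 f v dx for all v ∈ V.
Substituting f(x) = -x^2 - 3, the right-hand side is ∫_0^3 (-x^2 - 3) v dx.


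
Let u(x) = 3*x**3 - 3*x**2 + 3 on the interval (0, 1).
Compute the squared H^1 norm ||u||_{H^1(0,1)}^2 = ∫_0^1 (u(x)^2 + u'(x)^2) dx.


||u||_{H^1}^2 = 123/14

The H^1 norm (squared) on an interval (0, L) is
  ||u||_{H^1}^2 = ∫_0^L u(x)^2 dx + ∫_0^L u'(x)^2 dx.
Compute u'(x) = 9*x**2 - 6*x.
Then u(x)^2 = 9*x**6 - 18*x**5 + 9*x**4 + 18*x**3 - 18*x**2 + 9 and u'(x)^2 = 81*x**4 - 108*x**3 + 36*x**2.
Integrate each monomial from 0 to 1 using ∫_0^1 c·x^n dx = c·1^(n+1)/(n+1):
  ∫_0^1 u(x)^2 dx = ∫_0^1 (9*x^6 - 18*x^5 + 9*x^4 + 18*x^3 - 18*x^2 + 9) dx. Term by term:
    ∫_0^1 9*x^6 dx = 9/7;  ∫_0^1 -18*x^5 dx = -3;  ∫_0^1 9*x^4 dx = 9/5;
    ∫_0^1 18*x^3 dx = 9/2;  ∫_0^1 -18*x^2 dx = -6;  ∫_0^1 9 dx = 9.
  Sum: 9/7 − 3 + 9/5 + 9/2 − 6 + 9 = 531/70.
  ∫_0^1 u'(x)^2 dx = ∫_0^1 (81*x^4 - 108*x^3 + 36*x^2) dx. Term by term:
    ∫_0^1 81*x^4 dx = 81/5;  ∫_0^1 -108*x^3 dx = -27;  ∫_0^1 36*x^2 dx = 12.
  Sum: 81/5 − 27 + 12 = 6/5.
Adding: ||u||_{H^1}^2 = 531/70 + 6/5 = 123/14.


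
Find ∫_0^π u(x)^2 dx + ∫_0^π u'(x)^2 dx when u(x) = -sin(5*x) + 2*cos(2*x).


||u||_{H^1(0,π)}^2 = -200/21 + 23*π

u'(x) = -4*sin(2*x) - 5*cos(5*x).
Expand u² and (u')² and integrate term by term on (0, π), using: for integers n ≥ 1, ∫_0^π sin²(nx) dx = ∫_0^π cos²(nx) dx = π/2; for n ≠ n', ∫_0^π sin(nx)sin(n'x) dx = ∫_0^π cos(nx)cos(n'x) dx = 0; and by product-to-sum, ∫_0^π sin(nx)cos(n'x) dx = ½∫_0^π [sin((n+n')x) + sin((n−n')x)] dx, which is 0 when n+n' is even and 2n/(n²−n'²) when n+n' is odd (it need not vanish on (0, π)).
  u² squared terms: (-1)²·∫sin(5x)² dx = 1·π/2 = π/2;  (2)²·∫cos(2x)² dx = 4·π/2 = 2*π.
  u² cross terms: 2·(-1)·(2)·∫sin(5x)·cos(2x) dx = -4·(10/21) = -40/21.
  So ∫_0^π u² dx = π/2 + 2*π − 40/21 = -40/21 + 5*π/2.
  (u')² squared terms: (-5)²·∫cos(5x)² dx = 25·π/2 = 25*π/2;  (-4)²·∫sin(2x)² dx = 16·π/2 = 8*π.
  (u')² cross terms: 2·(-5)·(-4)·∫cos(5x)·sin(2x) dx = 40·(-4/21) = -160/21.
  So ∫_0^π (u')² dx = 25*π/2 + 8*π − 160/21 = -160/21 + 41*π/2.
||u||_{H^1}^2 = (-40/21 + 5*π/2) + (-160/21 + 41*π/2) = -200/21 + 23*π.


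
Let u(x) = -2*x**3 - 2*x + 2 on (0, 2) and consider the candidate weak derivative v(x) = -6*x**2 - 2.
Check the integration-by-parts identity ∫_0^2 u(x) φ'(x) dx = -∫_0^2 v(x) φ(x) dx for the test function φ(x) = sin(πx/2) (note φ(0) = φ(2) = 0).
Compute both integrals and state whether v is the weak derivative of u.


LHS = -192/π^3 + 56/π, RHS = -192/π^3 + 56/π. Yes, v = u' weakly.

u(x) = -2*x**3 - 2*x + 2, classical derivative u'(x) = -6*x**2 - 2.
φ(x) = sin(πx/2), so φ'(x) = π*cos(π*x/2)/2.
Note φ(0) = φ(2) = 0, so the boundary term u·φ vanishes.
LHS = ∫_0^2 u(x) φ'(x) dx = ∫_0^2 (-π*x^3*cos(π*x/2) - π*x*cos(π*x/2) + π*cos(π*x/2)) dx. Term by term:
  ∫_0^2 π*cos(π*x/2) dx = 0;  ∫_0^2 -π*x*cos(π*x/2) dx = 8/π;  ∫_0^2 -π*x^3*cos(π*x/2) dx = -192/π^3 + 48/π.
Sum: 0 + 8/π + -192/π^3 + 48/π = -192/π^3 + 56/π.
So LHS = -192/π^3 + 56/π.
∫_0^2 v(x) φ(x) dx = ∫_0^2 (-6*x^2*sin(π*x/2) - 2*sin(π*x/2)) dx. Term by term:
  ∫_0^2 -2*sin(π*x/2) dx = -8/π;  ∫_0^2 -6*x^2*sin(π*x/2) dx = -48/π + 192/π^3.
Sum: -8/π + -48/π + 192/π^3 = -56/π + 192/π^3.
So RHS = -∫_0^2 v(x) φ(x) dx = -192/π^3 + 56/π.
LHS = RHS, so the identity holds for this test φ.
Moreover u is smooth here and v(x) = u'(x) = -6*x**2 - 2 pointwise, so the identity holds for every test function. Hence v is the weak derivative of u.
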